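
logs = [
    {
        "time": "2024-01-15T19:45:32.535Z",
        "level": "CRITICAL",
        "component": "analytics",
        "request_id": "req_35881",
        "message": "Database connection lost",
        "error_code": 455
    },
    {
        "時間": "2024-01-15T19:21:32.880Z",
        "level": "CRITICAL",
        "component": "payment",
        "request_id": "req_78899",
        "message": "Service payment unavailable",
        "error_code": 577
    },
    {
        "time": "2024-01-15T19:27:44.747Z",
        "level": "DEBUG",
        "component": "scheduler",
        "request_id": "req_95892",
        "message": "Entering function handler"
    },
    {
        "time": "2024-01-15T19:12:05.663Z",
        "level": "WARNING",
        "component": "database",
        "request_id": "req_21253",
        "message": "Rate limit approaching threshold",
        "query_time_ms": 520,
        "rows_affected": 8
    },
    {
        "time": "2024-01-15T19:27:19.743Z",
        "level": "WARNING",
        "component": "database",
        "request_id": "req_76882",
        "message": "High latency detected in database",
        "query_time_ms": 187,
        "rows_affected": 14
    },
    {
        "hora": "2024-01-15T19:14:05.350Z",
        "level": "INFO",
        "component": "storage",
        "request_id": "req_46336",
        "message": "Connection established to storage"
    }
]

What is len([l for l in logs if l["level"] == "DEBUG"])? 1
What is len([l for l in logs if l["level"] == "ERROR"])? 0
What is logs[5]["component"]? "storage"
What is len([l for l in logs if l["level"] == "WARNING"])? 2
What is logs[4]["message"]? "High latency detected in database"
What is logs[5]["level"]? "INFO"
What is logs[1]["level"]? "CRITICAL"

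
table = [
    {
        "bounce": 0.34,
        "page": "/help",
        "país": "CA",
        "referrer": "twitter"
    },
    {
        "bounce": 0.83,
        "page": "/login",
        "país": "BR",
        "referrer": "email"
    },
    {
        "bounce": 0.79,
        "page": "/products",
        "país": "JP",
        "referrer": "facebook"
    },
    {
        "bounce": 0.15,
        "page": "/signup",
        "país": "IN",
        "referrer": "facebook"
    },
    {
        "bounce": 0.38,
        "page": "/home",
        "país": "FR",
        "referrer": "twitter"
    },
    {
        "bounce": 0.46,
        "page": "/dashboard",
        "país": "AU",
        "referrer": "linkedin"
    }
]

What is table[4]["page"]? "/home"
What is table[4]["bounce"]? 0.38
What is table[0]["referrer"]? "twitter"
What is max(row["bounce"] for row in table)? 0.83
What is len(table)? 6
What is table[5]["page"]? "/dashboard"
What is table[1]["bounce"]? 0.83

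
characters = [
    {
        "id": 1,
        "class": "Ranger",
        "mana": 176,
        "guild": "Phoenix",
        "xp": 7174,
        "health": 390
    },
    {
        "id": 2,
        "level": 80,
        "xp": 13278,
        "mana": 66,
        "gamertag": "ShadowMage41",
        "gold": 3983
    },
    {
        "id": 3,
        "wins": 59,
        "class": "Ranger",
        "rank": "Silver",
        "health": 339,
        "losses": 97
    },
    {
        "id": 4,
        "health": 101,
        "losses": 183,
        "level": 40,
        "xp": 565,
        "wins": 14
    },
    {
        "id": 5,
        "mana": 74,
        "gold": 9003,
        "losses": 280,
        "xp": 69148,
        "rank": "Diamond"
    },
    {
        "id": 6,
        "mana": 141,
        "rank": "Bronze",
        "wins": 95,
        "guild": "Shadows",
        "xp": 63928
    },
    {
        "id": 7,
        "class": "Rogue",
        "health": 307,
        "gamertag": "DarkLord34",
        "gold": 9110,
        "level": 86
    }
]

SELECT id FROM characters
[1, 2, 3, 4, 5, 6, 7]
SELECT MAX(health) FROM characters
390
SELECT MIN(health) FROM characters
101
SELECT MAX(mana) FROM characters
176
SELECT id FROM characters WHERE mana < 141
[2, 5]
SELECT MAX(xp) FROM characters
69148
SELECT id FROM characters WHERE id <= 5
[1, 2, 3, 4, 5]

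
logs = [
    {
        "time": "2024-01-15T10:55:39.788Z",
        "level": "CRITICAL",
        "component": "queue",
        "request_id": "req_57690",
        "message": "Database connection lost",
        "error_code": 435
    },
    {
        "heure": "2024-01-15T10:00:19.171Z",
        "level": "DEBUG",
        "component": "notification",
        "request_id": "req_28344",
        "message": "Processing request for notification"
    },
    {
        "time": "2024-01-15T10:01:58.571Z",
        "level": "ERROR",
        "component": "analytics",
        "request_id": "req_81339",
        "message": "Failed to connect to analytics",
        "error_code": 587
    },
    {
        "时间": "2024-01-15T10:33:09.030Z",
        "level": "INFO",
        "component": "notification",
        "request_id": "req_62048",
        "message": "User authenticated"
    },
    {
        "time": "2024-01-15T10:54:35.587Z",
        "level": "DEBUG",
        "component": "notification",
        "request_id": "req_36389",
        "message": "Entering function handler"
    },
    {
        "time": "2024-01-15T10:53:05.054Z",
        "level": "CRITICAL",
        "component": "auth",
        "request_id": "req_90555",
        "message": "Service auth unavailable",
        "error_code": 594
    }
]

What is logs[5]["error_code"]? 594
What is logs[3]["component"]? "notification"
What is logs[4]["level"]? "DEBUG"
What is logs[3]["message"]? "User authenticated"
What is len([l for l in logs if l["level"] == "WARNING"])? 0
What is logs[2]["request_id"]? "req_81339"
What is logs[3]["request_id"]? "req_62048"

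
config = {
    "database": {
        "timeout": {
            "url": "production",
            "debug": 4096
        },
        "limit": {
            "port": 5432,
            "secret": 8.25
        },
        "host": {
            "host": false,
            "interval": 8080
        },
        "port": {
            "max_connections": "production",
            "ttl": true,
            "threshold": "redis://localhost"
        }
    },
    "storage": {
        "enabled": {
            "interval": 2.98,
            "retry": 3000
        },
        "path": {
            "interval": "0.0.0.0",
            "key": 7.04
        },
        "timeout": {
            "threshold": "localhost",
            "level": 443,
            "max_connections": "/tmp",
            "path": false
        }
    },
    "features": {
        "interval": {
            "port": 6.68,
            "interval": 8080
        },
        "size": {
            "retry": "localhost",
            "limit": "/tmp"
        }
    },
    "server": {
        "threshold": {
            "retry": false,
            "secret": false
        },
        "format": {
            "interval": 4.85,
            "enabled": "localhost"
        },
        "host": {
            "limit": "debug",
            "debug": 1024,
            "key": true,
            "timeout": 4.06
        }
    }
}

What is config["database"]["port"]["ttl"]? True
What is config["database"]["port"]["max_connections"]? "production"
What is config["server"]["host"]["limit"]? "debug"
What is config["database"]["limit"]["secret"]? 8.25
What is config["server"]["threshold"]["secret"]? False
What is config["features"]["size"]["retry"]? "localhost"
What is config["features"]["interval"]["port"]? 6.68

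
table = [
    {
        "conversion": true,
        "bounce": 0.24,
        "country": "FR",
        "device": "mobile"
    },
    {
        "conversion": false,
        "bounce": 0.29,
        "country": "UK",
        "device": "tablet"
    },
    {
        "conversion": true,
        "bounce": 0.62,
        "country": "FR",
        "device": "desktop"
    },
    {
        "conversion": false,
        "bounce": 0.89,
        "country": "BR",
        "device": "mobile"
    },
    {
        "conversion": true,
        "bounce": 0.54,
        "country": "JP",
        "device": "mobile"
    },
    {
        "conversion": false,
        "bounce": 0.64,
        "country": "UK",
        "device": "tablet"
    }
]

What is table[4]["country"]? "JP"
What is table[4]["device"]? "mobile"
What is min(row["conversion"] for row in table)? False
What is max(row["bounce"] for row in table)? 0.89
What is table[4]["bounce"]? 0.54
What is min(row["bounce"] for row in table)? 0.24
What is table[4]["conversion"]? True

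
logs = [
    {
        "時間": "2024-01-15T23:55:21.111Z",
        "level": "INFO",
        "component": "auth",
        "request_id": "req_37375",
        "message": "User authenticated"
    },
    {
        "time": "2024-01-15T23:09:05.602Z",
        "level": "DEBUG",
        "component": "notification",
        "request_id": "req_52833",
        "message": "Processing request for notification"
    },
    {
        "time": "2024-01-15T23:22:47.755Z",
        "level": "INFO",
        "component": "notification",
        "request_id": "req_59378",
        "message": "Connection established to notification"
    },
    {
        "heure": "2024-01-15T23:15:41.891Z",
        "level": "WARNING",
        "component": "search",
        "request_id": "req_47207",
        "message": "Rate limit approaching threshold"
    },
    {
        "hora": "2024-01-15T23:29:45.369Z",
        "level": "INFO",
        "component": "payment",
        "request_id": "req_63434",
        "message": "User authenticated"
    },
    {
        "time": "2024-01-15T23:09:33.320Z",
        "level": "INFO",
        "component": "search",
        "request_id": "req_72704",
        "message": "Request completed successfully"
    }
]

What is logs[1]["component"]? "notification"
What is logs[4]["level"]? "INFO"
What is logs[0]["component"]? "auth"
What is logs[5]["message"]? "Request completed successfully"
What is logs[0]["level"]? "INFO"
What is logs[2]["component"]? "notification"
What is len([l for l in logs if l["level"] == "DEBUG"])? 1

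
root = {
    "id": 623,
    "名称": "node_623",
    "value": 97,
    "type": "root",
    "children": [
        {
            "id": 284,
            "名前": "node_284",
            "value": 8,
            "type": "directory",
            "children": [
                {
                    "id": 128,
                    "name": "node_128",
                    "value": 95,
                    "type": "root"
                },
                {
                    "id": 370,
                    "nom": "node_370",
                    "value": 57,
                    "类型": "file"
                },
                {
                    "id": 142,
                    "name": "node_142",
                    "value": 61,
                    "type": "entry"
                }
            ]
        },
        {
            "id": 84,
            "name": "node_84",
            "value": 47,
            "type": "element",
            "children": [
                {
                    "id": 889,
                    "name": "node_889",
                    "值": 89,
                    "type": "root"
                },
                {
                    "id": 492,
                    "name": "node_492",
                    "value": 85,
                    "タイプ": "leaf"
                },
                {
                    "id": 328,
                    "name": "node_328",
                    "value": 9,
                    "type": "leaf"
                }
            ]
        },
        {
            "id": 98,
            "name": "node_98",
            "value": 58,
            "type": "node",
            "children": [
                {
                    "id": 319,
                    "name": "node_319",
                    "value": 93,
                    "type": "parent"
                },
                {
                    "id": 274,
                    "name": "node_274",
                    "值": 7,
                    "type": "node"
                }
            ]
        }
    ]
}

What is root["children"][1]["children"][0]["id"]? 889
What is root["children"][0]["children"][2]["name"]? "node_142"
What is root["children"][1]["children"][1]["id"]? 492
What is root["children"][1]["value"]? 47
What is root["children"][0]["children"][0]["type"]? "root"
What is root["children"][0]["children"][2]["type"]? "entry"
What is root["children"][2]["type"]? "node"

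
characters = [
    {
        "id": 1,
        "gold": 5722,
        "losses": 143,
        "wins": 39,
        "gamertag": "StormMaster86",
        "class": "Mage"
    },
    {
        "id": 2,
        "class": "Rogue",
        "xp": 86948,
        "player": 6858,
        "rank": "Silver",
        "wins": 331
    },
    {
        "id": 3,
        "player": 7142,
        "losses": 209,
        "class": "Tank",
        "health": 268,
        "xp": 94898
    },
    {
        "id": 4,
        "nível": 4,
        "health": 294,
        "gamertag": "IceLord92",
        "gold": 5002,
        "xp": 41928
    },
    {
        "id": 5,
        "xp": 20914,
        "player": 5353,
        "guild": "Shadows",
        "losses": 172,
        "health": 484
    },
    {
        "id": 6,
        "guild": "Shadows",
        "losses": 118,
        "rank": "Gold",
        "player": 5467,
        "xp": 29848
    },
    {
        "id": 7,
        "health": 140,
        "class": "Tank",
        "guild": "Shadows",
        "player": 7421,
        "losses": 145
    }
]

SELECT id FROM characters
[1, 2, 3, 4, 5, 6, 7]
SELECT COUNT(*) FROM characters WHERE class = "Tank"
2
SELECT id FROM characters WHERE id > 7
[]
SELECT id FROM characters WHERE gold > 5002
[1]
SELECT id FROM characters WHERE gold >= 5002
[1, 4]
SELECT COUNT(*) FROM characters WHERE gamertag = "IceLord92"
1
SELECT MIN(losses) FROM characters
118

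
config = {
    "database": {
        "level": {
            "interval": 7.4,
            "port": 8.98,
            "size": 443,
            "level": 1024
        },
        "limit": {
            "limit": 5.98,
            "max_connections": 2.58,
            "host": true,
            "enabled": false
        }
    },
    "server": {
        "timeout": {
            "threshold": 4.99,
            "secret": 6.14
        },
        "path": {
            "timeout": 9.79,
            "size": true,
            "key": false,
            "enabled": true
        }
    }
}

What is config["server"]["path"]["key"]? False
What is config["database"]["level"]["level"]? 1024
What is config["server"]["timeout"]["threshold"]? 4.99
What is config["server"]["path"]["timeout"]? 9.79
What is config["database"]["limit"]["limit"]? 5.98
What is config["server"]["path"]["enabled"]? True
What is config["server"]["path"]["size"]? True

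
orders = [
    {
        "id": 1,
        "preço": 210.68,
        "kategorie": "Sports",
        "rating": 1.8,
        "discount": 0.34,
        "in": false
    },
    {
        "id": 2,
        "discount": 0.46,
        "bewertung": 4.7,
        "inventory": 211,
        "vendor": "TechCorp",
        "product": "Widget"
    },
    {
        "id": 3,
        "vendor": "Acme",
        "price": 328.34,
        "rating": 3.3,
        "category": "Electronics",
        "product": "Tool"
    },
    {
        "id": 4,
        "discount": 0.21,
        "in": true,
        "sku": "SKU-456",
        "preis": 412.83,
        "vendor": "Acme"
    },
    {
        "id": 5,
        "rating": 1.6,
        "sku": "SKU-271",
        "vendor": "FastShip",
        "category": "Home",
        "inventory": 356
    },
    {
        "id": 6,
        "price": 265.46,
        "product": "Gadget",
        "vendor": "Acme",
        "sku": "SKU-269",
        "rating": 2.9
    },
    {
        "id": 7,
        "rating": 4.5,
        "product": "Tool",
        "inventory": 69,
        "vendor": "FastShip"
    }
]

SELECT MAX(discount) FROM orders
0.46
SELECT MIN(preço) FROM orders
210.68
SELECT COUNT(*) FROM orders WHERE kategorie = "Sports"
1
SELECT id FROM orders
[1, 2, 3, 4, 5, 6, 7]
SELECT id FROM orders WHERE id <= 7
[1, 2, 3, 4, 5, 6, 7]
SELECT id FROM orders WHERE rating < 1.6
[]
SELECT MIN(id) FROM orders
1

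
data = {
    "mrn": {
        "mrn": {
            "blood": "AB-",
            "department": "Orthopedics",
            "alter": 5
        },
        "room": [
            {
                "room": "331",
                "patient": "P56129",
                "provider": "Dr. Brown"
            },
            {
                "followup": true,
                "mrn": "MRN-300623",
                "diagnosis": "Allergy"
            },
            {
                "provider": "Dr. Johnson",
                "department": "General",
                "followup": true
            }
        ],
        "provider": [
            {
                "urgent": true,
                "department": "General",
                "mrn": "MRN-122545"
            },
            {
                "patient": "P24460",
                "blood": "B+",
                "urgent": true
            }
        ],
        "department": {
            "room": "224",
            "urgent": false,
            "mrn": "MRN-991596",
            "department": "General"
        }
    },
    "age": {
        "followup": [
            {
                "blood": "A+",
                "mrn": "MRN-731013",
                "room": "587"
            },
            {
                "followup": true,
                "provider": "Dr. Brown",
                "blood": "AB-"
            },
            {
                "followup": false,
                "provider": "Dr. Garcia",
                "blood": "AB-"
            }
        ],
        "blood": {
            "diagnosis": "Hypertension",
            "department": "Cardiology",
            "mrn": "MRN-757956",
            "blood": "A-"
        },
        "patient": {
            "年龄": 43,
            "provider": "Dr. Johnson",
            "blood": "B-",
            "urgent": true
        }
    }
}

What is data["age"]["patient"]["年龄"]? 43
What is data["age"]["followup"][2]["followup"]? False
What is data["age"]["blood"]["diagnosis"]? "Hypertension"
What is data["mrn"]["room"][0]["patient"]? "P56129"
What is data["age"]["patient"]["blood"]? "B-"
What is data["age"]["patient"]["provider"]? "Dr. Johnson"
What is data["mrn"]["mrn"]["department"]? "Orthopedics"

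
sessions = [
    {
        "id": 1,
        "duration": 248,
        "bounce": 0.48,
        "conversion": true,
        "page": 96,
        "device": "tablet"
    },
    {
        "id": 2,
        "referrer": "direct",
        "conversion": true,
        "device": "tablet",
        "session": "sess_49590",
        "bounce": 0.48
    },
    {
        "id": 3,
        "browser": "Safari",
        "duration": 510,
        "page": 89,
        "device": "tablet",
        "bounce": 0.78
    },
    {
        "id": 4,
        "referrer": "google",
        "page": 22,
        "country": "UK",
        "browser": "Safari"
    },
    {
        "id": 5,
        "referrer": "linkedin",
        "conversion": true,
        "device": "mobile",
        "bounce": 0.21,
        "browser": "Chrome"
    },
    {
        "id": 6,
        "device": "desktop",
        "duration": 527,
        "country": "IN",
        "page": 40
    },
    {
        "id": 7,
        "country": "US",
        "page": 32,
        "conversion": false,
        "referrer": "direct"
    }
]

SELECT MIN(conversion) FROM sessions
False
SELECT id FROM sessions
[1, 2, 3, 4, 5, 6, 7]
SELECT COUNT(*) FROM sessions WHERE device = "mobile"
1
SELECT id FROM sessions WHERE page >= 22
[1, 3, 4, 6, 7]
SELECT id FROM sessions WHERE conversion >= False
[1, 2, 5, 7]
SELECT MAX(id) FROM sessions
7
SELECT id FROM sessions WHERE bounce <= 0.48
[1, 2, 5]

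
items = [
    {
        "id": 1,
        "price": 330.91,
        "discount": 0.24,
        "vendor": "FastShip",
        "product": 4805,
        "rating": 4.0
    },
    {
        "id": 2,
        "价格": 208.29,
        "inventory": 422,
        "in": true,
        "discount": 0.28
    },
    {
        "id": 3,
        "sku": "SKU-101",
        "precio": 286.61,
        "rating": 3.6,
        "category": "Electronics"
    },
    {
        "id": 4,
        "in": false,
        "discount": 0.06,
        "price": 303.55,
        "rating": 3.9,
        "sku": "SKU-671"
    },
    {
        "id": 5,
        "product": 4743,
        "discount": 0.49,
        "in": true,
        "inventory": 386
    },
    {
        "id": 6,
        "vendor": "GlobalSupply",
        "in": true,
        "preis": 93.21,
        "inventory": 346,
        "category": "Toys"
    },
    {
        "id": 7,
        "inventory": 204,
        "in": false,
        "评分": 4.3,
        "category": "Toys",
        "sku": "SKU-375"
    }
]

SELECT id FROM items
[1, 2, 3, 4, 5, 6, 7]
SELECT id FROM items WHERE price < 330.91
[4]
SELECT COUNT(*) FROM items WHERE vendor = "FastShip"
1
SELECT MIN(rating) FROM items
3.6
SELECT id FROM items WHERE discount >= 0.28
[2, 5]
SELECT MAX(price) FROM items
330.91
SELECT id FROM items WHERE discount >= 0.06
[1, 2, 4, 5]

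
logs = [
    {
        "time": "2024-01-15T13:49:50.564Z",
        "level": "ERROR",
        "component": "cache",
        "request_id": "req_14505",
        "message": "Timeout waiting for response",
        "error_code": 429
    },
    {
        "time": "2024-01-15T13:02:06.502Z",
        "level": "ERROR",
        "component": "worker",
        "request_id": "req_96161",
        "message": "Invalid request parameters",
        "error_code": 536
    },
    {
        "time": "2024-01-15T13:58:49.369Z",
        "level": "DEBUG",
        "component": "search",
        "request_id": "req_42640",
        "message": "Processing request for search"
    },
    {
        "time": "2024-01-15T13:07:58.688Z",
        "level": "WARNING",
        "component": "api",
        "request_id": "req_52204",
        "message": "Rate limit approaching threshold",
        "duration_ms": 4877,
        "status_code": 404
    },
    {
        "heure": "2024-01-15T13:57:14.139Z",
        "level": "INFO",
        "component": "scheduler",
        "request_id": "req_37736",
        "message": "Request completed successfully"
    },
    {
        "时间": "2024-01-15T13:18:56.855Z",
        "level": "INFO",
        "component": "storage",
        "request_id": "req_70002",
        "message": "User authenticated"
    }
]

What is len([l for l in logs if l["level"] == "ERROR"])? 2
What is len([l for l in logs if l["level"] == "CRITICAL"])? 0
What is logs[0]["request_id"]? "req_14505"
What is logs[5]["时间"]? "2024-01-15T13:18:56.855Z"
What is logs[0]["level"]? "ERROR"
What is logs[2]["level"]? "DEBUG"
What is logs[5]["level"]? "INFO"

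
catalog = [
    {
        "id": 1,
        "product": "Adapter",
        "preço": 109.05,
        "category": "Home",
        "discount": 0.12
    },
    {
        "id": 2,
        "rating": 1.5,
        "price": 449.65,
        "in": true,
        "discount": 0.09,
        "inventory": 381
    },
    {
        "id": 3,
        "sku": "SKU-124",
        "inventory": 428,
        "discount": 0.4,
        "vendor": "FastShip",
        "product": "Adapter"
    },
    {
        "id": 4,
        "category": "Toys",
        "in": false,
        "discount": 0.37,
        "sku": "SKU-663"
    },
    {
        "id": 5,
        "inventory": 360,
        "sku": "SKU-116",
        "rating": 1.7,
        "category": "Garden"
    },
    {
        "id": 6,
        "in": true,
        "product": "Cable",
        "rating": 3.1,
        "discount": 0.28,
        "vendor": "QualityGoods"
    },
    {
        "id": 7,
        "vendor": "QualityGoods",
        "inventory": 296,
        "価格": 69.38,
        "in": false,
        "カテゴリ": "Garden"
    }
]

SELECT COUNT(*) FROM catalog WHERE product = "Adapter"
2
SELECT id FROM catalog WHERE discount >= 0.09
[1, 2, 3, 4, 6]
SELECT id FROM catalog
[1, 2, 3, 4, 5, 6, 7]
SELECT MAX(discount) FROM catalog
0.4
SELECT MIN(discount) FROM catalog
0.09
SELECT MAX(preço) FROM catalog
109.05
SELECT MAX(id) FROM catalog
7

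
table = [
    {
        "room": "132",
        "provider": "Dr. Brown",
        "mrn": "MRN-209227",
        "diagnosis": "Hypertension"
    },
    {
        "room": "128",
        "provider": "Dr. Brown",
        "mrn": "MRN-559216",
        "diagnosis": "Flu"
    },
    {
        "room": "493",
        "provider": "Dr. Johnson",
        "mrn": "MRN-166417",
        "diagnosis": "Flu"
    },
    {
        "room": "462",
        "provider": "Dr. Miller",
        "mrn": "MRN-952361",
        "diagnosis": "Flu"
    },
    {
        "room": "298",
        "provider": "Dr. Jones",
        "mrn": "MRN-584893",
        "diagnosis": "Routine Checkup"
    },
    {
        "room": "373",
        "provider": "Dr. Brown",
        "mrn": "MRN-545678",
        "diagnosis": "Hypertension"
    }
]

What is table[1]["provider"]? "Dr. Brown"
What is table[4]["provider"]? "Dr. Jones"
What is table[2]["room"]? "493"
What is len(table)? 6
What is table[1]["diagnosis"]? "Flu"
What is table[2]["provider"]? "Dr. Johnson"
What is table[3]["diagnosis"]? "Flu"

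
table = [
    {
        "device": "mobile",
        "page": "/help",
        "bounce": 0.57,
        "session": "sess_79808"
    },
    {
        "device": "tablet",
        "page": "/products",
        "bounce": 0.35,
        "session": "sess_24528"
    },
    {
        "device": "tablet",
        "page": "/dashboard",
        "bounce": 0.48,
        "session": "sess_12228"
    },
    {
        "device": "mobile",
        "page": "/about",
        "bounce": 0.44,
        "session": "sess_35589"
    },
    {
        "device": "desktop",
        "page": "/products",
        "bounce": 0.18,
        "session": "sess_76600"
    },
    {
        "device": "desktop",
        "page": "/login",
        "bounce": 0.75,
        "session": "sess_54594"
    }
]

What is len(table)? 6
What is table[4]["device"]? "desktop"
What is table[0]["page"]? "/help"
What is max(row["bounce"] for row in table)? 0.75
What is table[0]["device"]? "mobile"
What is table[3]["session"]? "sess_35589"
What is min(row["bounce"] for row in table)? 0.18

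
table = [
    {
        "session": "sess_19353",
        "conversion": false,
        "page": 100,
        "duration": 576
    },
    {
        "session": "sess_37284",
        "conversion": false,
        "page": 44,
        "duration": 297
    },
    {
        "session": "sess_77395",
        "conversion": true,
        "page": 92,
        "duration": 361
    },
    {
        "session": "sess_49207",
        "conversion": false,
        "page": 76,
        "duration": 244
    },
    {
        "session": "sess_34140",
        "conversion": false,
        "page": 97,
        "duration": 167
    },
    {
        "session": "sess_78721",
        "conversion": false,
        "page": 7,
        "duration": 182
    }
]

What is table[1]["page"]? 44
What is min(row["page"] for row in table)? 7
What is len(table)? 6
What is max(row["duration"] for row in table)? 576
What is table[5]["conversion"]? False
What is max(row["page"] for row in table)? 100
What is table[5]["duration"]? 182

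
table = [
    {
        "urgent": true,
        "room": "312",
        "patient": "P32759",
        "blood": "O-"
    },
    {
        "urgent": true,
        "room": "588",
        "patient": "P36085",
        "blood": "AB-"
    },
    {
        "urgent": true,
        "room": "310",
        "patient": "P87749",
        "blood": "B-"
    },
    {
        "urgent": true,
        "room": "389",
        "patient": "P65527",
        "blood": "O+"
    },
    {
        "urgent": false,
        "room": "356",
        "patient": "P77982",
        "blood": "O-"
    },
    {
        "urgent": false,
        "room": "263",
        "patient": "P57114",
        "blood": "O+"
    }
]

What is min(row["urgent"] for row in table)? False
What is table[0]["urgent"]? True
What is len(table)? 6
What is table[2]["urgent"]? True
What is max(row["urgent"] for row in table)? True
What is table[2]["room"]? "310"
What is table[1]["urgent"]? True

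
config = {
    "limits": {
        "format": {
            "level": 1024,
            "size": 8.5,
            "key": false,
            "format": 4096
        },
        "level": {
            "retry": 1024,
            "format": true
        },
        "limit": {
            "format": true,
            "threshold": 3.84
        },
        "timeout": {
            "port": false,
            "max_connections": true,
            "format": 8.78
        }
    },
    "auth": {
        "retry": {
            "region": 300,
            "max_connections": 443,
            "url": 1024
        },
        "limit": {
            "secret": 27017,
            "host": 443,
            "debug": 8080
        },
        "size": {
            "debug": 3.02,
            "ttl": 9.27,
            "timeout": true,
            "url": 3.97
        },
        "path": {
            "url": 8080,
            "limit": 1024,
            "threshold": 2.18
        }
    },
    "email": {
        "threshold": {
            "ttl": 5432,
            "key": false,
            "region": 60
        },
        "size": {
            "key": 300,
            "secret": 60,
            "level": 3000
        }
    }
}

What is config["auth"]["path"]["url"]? 8080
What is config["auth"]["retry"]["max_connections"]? 443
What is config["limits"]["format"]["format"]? 4096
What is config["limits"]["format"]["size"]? 8.5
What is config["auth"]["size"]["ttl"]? 9.27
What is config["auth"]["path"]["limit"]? 1024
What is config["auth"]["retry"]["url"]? 1024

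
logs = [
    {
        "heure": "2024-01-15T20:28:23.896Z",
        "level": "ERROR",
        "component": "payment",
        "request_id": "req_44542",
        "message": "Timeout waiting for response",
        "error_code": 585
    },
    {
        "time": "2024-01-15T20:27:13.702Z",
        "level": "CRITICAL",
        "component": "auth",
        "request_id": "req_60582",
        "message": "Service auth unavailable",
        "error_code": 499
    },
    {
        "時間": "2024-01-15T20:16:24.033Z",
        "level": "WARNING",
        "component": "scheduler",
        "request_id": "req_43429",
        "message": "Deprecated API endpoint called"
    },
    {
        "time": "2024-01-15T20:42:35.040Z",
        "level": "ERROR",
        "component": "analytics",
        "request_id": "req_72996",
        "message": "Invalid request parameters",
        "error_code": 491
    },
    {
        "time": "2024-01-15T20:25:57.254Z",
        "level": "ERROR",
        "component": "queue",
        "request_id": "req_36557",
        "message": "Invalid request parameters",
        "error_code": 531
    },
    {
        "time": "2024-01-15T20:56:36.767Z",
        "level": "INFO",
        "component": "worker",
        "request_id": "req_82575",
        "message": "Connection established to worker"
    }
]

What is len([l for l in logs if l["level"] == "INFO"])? 1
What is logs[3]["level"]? "ERROR"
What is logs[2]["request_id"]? "req_43429"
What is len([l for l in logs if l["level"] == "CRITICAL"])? 1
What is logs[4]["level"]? "ERROR"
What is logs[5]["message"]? "Connection established to worker"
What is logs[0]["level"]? "ERROR"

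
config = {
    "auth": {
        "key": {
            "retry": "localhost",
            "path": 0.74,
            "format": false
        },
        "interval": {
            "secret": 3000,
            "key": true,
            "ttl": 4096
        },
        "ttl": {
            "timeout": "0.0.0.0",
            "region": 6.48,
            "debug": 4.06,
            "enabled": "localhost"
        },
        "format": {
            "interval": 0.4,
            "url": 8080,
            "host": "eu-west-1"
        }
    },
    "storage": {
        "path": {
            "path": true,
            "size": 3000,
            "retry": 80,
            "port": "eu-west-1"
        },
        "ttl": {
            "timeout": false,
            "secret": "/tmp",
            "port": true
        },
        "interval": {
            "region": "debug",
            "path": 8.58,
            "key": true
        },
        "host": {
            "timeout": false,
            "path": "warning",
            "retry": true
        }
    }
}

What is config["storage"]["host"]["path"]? "warning"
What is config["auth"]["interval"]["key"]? True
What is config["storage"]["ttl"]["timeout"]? False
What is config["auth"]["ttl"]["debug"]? 4.06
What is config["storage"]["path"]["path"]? True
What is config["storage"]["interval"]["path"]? 8.58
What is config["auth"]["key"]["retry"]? "localhost"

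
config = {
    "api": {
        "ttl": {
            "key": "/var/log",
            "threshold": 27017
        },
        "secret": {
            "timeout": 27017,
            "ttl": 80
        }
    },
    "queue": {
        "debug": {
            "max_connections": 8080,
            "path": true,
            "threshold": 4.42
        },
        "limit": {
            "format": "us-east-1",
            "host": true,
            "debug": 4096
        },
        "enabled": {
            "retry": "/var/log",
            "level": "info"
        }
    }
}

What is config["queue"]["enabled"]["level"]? "info"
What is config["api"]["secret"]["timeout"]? 27017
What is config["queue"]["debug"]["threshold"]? 4.42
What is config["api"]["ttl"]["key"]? "/var/log"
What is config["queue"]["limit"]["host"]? True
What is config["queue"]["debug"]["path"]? True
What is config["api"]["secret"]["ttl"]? 80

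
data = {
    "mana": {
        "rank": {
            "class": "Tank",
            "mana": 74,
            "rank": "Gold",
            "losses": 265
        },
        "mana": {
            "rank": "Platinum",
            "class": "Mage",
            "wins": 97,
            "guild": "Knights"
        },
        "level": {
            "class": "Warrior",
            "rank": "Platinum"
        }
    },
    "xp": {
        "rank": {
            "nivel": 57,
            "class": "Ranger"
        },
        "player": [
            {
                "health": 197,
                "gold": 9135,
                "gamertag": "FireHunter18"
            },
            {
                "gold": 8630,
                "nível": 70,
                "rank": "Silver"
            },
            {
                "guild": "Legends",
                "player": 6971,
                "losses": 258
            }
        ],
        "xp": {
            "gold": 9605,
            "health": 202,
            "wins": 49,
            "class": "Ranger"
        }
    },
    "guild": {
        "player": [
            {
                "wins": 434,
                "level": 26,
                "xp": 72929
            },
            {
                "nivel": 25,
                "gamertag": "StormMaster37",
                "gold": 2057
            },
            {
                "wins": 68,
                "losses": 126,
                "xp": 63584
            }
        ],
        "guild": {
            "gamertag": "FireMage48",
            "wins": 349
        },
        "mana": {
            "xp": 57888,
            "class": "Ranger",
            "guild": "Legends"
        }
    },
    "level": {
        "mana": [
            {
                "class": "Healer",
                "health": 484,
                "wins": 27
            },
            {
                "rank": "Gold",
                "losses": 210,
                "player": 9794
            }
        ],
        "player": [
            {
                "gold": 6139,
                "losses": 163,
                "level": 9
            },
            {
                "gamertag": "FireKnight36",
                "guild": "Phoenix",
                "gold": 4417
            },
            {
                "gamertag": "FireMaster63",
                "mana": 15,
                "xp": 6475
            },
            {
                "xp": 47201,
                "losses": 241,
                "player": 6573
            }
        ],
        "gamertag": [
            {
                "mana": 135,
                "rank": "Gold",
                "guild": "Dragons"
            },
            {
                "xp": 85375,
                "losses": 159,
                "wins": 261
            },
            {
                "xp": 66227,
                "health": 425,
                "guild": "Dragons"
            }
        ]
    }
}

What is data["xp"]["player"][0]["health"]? 197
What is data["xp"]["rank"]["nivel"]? 57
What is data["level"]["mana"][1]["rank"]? "Gold"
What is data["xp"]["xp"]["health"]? 202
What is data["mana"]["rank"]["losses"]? 265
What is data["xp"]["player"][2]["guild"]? "Legends"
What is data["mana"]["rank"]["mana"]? 74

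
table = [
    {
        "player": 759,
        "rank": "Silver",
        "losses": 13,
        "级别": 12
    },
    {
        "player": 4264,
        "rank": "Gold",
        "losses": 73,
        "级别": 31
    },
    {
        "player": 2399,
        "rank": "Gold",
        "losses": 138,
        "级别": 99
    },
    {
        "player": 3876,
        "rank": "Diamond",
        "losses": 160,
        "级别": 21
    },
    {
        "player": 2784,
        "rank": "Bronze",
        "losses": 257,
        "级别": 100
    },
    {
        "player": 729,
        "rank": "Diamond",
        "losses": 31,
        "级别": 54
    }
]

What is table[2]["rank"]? "Gold"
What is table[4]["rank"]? "Bronze"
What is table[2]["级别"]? 99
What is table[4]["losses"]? 257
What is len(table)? 6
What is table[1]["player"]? 4264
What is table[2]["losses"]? 138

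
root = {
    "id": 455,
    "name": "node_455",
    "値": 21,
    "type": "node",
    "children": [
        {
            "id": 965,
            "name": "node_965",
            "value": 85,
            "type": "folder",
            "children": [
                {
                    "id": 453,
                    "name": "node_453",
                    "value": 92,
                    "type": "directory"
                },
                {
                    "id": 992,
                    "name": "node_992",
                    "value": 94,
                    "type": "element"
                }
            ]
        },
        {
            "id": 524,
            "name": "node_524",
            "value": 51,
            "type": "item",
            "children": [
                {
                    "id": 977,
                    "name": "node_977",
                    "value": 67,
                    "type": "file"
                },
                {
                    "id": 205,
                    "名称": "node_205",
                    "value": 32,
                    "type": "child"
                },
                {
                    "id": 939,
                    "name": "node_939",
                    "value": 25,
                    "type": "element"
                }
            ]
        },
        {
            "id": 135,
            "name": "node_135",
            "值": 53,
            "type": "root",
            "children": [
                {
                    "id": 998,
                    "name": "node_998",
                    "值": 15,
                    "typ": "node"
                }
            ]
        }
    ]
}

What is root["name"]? "node_455"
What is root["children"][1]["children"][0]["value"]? 67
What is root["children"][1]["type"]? "item"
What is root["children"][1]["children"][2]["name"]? "node_939"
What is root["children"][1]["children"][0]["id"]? 977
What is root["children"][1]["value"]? 51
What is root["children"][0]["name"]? "node_965"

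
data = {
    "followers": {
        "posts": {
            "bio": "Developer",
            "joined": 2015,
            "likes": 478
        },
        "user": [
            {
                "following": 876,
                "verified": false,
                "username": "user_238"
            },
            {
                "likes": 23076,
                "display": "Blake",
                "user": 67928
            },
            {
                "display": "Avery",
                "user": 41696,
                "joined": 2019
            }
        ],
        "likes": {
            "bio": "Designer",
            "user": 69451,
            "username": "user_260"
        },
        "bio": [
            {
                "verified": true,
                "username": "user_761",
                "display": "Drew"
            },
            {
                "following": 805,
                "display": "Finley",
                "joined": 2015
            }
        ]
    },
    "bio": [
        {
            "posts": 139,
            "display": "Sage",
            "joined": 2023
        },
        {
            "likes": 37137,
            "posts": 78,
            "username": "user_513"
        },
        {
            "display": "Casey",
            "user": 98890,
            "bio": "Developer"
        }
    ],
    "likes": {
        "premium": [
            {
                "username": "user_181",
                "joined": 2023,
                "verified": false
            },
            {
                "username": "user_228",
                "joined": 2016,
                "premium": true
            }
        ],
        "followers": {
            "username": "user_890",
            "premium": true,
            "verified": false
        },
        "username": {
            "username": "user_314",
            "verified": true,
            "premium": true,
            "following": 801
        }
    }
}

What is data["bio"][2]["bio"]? "Developer"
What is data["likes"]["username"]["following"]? 801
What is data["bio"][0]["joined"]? 2023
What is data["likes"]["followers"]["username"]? "user_890"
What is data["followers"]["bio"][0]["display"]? "Drew"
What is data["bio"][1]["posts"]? 78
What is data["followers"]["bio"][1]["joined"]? 2015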